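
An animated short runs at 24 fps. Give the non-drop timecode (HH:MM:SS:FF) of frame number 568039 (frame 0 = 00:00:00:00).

568039 ÷ 24 = 23668 full seconds, remainder 7 frames.
23668 s = 6 h 34 min 28 s.
Timecode: 06:34:28:07.

06:34:28:07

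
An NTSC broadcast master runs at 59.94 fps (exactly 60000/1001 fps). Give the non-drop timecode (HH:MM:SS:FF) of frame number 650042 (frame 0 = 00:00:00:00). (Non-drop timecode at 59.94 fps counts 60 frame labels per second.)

650042 ÷ 60 = 10834 full seconds, remainder 2 frames.
10834 s = 3 h 0 min 34 s.
Timecode: 03:00:34:02.

03:00:34:02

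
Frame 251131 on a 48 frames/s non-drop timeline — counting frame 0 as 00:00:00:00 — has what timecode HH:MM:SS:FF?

01:27:11:43

251131 ÷ 48 = 5231 full seconds, remainder 43 frames.
5231 s = 1 h 27 min 11 s.
Timecode: 01:27:11:43.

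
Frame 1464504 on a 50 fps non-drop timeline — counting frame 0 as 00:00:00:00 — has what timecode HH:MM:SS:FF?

1464504 ÷ 50 = 29290 full seconds, remainder 4 frames.
29290 s = 8 h 8 min 10 s.
Timecode: 08:08:10:04.

08:08:10:04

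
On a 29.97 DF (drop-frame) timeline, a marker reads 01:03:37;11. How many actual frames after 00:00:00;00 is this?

114407

As if non-drop at 30 labels/s: (1 × 3600 + 3 × 60 + 37) × 30 + 11 = 114521.
Minute boundaries passed: 63; those not divisible by 10: 63 − 6 = 57; dropped labels = 2 × 57 = 114.
Actual frame index = 114521 − 114 = 114407.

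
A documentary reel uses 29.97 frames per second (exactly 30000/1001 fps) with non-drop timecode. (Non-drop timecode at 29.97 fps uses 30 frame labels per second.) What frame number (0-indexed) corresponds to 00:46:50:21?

84321

Total seconds to the label: (0 × 3600 + 46 × 60 + 50) = 2810.
Frame index = 2810 × 30 + 21 = 84321.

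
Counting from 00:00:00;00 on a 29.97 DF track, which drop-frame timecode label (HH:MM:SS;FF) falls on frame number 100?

00:00:03;10

Ten DF minutes hold 17982 frames, so frame 100 lies in block 0 (frames 0–17981) with 100 frames into that block.
The block's first minute is 1800 frames and the rest 1798 each; 100 frames reaches minute 0, so 0 × 18 + 0 × 2 = 0 labels have been skipped so far.
Adding those back, label number 100 + 0 = 100 at 30 labels/s is 3 s + 10 f = 0 h 0 min 3 s frame 10, i.e. 00:00:03;10.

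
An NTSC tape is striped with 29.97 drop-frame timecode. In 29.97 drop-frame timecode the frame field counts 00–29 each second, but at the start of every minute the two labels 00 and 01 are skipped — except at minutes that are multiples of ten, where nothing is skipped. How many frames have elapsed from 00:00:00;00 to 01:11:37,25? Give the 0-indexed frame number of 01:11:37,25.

128807

As if non-drop at 30 labels/s: (1 × 3600 + 11 × 60 + 37) × 30 + 25 = 128935.
Minute boundaries passed: 71; those not divisible by 10: 71 − 7 = 64; dropped labels = 2 × 64 = 128.
Actual frame index = 128935 − 128 = 128807.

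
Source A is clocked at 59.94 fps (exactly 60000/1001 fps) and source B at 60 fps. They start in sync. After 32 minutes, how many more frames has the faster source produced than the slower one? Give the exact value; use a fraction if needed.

32 min = 1920 s.
A emits 60000/1001 × 1920 = 115200000/1001 frames; B emits 60 × 1920 = 115200.
Difference = 115200/1001 frames (≈ 115.0849); B is ahead of A.

115200/1001 frames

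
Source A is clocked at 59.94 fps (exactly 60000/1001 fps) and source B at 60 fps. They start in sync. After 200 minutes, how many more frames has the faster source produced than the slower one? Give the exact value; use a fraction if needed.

200 min = 12000 s.
A emits 60000/1001 × 12000 = 720000000/1001 frames; B emits 60 × 12000 = 720000.
Difference = 720000/1001 frames (≈ 719.2807); B is ahead of A.

720000/1001 frames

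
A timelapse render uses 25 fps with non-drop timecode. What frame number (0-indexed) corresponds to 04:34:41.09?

frame 412034

Total seconds to the label: (4 × 3600 + 34 × 60 + 41) = 16481.
Frame index = 16481 × 25 + 9 = 412034.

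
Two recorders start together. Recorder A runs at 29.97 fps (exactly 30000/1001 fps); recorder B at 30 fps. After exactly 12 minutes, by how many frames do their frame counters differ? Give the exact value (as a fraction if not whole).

12 min = 720 s.
A emits 30000/1001 × 720 = 21600000/1001 frames; B emits 30 × 720 = 21600.
Difference = 21600/1001 frames (≈ 21.5784); B is ahead of A.

21600/1001 frames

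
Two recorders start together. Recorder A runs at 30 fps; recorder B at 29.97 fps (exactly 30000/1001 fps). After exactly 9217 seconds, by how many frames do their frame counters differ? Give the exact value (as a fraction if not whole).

21270/77 frames

A emits 30 × 9217 = 276510 frames; B emits 30000/1001 × 9217 = 21270000/77.
Difference = 21270/77 frames (≈ 276.2338); B is behind A.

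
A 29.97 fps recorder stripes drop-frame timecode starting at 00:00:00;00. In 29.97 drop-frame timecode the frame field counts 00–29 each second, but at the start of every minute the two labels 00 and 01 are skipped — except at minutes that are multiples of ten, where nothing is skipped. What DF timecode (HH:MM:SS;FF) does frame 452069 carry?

Each 10-minute DF block holds 10 × 60 × 30 − 9 × 2 = 17982 frames. 452069 ÷ 17982 → 25 full blocks, remainder 2519.
Within the partial block the first minute is 1800 frames and each further minute 1798, so 1 further minute boundary passed. Total skipped labels = 18 × 25 + 2 × 1 = 452.
Non-drop label index = 452069 + 452 = 452521; at 30 labels/s that is 04:11:24:01, i.e. DF 04:11:24;01.

04:11:24;01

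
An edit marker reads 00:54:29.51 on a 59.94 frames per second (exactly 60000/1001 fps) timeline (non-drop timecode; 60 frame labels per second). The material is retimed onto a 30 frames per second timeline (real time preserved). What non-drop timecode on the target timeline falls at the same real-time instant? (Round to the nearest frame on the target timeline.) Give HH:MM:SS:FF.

Source frame index: (0×3600 + 54×60 + 29) × 60 + 51 = 196191.
Real time: 196191 / (60000/1001) = 65462397/20000 s.
Target frame: (65462397/20000) × (30) = 196387191/2000 ≈ 98193.595 → 98194.
At 30 labels/s: frame 98194 → 00:54:33:04.

00:54:33:04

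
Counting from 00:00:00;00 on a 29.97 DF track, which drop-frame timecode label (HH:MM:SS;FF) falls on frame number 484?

00:00:16;04

Ten DF minutes hold 17982 frames, so frame 484 lies in block 0 (frames 0–17981) with 484 frames into that block.
The block's first minute is 1800 frames and the rest 1798 each; 484 frames reaches minute 0, so 0 × 18 + 0 × 2 = 0 labels have been skipped so far.
Adding those back, label number 484 + 0 = 484 at 30 labels/s is 16 s + 4 f = 0 h 0 min 16 s frame 4, i.e. 00:00:16;04.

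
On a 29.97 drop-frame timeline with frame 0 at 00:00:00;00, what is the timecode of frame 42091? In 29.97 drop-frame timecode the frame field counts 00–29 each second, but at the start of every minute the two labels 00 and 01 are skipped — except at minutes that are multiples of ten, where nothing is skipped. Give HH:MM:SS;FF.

Ten DF minutes hold 17982 frames, so frame 42091 lies in block 2 (frames 35964–53945) with 6127 frames into that block.
The block's first minute is 1800 frames and the rest 1798 each; 6127 frames reaches minute 3, so 2 × 18 + 3 × 2 = 42 labels have been skipped so far.
Adding those back, label number 42091 + 42 = 42133 at 30 labels/s is 1404 s + 13 f = 0 h 23 min 24 s frame 13, i.e. 00:23:24;13.

00:23:24;13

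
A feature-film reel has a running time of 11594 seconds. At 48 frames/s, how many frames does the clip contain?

Frames = 11594 × 48 = 556512.

556512 frames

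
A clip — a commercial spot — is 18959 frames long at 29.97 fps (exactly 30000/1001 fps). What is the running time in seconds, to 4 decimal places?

632.5986 seconds

Running time = 18959 × 1001/30000 = 18977959/30000 s ≈ 632.5986 s.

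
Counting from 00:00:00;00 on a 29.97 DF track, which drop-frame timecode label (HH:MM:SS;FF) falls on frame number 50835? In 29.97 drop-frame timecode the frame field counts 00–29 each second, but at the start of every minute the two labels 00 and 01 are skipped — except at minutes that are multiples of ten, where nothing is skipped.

Ten DF minutes hold 17982 frames, so frame 50835 lies in block 2 (frames 35964–53945) with 14871 frames into that block.
The block's first minute is 1800 frames and the rest 1798 each; 14871 frames reaches minute 8, so 2 × 18 + 8 × 2 = 52 labels have been skipped so far.
Adding those back, label number 50835 + 52 = 50887 at 30 labels/s is 1696 s + 7 f = 0 h 28 min 16 s frame 7, i.e. 00:28:16;07.

00:28:16;07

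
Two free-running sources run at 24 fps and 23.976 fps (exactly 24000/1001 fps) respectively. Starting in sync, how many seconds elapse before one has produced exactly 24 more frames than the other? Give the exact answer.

1001 seconds

The gap grows by |24000/1001 − 24| = 24/1001 frames per second.
Time for a 24-frame gap: 24 ÷ (24/1001) = 1001 s.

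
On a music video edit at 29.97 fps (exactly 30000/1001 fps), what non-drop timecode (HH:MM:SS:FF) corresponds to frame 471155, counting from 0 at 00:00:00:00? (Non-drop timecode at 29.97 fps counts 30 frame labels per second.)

471155 ÷ 30 = 15705 full seconds, remainder 5 frames.
15705 s = 4 h 21 min 45 s.
Timecode: 04:21:45:05.

04:21:45:05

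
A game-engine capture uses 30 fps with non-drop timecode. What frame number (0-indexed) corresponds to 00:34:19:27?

Total seconds to the label: (0 × 3600 + 34 × 60 + 19) = 2059.
Frame index = 2059 × 30 + 27 = 61797.

frame 61797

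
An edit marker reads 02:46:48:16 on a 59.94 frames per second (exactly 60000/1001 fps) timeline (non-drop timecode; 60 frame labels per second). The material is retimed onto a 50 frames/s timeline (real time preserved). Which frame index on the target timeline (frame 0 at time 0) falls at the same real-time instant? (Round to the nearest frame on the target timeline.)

frame 500914

Source frame index: (2×3600 + 46×60 + 48) × 60 + 16 = 600496.
Real time: 600496 / (60000/1001) = 37568531/3750 s.
Target frame: (37568531/3750) × (50) = 37568531/75 ≈ 500913.747 → 500914.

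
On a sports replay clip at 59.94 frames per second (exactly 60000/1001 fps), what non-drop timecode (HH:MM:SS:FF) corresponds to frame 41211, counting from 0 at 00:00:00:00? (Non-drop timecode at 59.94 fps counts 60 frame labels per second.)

00:11:26:51

41211 ÷ 60 = 686 full seconds, remainder 51 frames.
686 s = 0 h 11 min 26 s.
Timecode: 00:11:26:51.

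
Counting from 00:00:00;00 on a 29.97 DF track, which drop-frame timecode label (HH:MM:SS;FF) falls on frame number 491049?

Each 10-minute DF block holds 10 × 60 × 30 − 9 × 2 = 17982 frames. 491049 ÷ 17982 → 27 full blocks, remainder 5535.
Within the partial block the first minute is 1800 frames and each further minute 1798, so 3 further minute boundaries passed. Total skipped labels = 18 × 27 + 2 × 3 = 492.
Non-drop label index = 491049 + 492 = 491541; at 30 labels/s that is 04:33:04:21, i.e. DF 04:33:04;21.

04:33:04;21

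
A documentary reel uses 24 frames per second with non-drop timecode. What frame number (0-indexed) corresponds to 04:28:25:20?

Total seconds to the label: (4 × 3600 + 28 × 60 + 25) = 16105.
Frame index = 16105 × 24 + 20 = 386540.

386540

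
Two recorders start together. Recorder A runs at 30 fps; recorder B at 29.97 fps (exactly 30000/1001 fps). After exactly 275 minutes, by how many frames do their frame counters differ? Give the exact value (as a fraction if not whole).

275 min = 16500 s.
A emits 30 × 16500 = 495000 frames; B emits 30000/1001 × 16500 = 45000000/91.
Difference = 45000/91 frames (≈ 494.5055); B is behind A.

45000/91 frames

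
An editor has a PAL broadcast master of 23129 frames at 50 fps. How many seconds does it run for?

Running time = 23129 / (50) = 462.58 s.

462.58 seconds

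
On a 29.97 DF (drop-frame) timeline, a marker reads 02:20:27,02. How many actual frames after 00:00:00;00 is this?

As if non-drop at 30 labels/s: (2 × 3600 + 20 × 60 + 27) × 30 + 2 = 252812.
Minute boundaries passed: 140; those not divisible by 10: 140 − 14 = 126; dropped labels = 2 × 126 = 252.
Actual frame index = 252812 − 252 = 252560.

252560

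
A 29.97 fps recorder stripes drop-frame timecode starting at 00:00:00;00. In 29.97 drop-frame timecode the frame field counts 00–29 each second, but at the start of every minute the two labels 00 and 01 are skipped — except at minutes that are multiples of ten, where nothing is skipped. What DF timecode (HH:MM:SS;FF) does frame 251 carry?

Each 10-minute DF block holds 10 × 60 × 30 − 9 × 2 = 17982 frames. 251 ÷ 17982 → 0 full blocks, remainder 251.
Within the partial block the first minute is 1800 frames and each further minute 1798, so 0 further minute boundaries passed. Total skipped labels = 18 × 0 + 2 × 0 = 0.
Non-drop label index = 251 + 0 = 251; at 30 labels/s that is 00:00:08:11, i.e. DF 00:00:08;11.

00:00:08;11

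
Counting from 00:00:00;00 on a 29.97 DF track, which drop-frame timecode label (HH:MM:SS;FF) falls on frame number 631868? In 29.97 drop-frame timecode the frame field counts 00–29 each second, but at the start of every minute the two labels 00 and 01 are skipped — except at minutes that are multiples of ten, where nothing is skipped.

Ten DF minutes hold 17982 frames, so frame 631868 lies in block 35 (frames 629370–647351) with 2498 frames into that block.
The block's first minute is 1800 frames and the rest 1798 each; 2498 frames reaches minute 1, so 35 × 18 + 1 × 2 = 632 labels have been skipped so far.
Adding those back, label number 631868 + 632 = 632500 at 30 labels/s is 21083 s + 10 f = 5 h 51 min 23 s frame 10, i.e. 05:51:23;10.

05:51:23;10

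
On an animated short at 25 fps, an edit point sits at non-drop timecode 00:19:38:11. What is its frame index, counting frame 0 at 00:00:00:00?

Total seconds to the label: (0 × 3600 + 19 × 60 + 38) = 1178.
Frame index = 1178 × 25 + 11 = 29461.

frame 29461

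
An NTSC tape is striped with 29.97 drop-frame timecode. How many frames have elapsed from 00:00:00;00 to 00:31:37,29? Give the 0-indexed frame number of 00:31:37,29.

As if non-drop at 30 labels/s: (0 × 3600 + 31 × 60 + 37) × 30 + 29 = 56939.
Minute boundaries passed: 31; those not divisible by 10: 31 − 3 = 28; dropped labels = 2 × 28 = 56.
Actual frame index = 56939 − 56 = 56883.

56883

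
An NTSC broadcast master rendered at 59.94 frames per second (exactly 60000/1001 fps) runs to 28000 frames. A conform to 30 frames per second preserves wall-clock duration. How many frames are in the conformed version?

14014 frames

Target frames = source frames × (target rate / source rate) = 28000 × (30)/(60000/1001) = 28000 × 1001/2000 = 14014.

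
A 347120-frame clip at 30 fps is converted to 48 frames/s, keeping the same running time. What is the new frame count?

Target frames = source frames × (target rate / source rate) = 347120 × (48)/(30) = 347120 × 8/5 = 555392.

555392 frames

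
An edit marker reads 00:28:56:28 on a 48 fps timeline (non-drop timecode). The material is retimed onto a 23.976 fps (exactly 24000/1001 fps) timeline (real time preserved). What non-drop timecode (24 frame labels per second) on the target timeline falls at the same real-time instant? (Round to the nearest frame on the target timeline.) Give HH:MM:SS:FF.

Source frame index: (0×3600 + 28×60 + 56) × 48 + 28 = 83356.
Real time: 83356 / (48) = 20839/12 s.
Target frame: (20839/12) × (24000/1001) = 458000/11 ≈ 41636.364 → 41636.
At 24 labels/s: frame 41636 → 00:28:54:20.

00:28:54:20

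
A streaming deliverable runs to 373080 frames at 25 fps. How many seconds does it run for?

14923.2 seconds

Running time = 373080 / (25) = 14923.2 s.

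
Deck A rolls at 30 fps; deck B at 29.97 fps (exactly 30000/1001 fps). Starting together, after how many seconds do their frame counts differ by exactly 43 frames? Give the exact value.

43043/30 seconds

The gap grows by |30000/1001 − 30| = 30/1001 frames per second.
Time for a 43-frame gap: 43 ÷ (30/1001) = 43043/30 s.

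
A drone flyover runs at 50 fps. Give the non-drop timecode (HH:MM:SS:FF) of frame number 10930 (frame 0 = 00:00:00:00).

10930 ÷ 50 = 218 full seconds, remainder 30 frames.
218 s = 0 h 3 min 38 s.
Timecode: 00:03:38:30.

00:03:38:30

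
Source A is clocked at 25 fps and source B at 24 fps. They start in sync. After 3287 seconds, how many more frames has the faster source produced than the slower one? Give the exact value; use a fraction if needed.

3287 frames

A emits 25 × 3287 = 82175 frames; B emits 24 × 3287 = 78888.
Difference = 3287 frames; B is behind A.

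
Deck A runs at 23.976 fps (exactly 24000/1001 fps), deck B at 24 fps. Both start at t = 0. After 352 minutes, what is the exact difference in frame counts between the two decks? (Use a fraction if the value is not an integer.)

352 min = 21120 s.
A emits 24000/1001 × 21120 = 46080000/91 frames; B emits 24 × 21120 = 506880.
Difference = 46080/91 frames (≈ 506.3736); B is ahead of A.

46080/91 frames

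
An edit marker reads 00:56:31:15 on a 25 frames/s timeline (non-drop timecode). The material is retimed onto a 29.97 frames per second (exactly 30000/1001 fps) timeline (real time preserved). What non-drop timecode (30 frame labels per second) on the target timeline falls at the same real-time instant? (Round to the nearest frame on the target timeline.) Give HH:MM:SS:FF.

Source frame index: (0×3600 + 56×60 + 31) × 25 + 15 = 84790.
Real time: 84790 / (25) = 16958/5 s.
Target frame: (16958/5) × (30000/1001) = 101748000/1001 ≈ 101646.354 → 101646.
At 30 labels/s: frame 101646 → 00:56:28:06.

00:56:28:06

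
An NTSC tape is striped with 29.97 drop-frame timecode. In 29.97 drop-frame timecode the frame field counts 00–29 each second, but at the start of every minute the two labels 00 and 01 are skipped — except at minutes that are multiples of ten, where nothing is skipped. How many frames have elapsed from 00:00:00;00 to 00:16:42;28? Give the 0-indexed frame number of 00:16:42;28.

30058

Complete 10-minute blocks: 1, each 17982 frames → 17982.
Remaining 6 whole minutes in the current block: 1800 + 5 × 1798 = 10790 frames.
Within the current minute: 42 × 30 + 28 − 2 = 1286 (labels ;00/;01 skipped at this minute). Total = 17982 + 10790 + 1286 = 30058.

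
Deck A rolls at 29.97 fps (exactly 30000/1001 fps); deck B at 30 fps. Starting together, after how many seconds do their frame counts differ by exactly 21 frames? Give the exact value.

700.7 seconds

The gap grows by |30 − 30000/1001| = 30/1001 frames per second.
Time for a 21-frame gap: 21 ÷ (30/1001) = 700.7 s.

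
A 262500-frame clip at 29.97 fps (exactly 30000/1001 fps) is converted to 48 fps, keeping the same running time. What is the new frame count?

Target frames = source frames × (target rate / source rate) = 262500 × (48)/(30000/1001) = 262500 × 1001/625 = 420420.

420420 frames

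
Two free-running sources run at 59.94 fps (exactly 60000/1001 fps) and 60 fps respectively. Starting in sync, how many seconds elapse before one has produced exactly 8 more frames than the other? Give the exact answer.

2002/15 seconds

The gap grows by |60 − 60000/1001| = 60/1001 frames per second.
Time for a 8-frame gap: 8 ÷ (60/1001) = 2002/15 s.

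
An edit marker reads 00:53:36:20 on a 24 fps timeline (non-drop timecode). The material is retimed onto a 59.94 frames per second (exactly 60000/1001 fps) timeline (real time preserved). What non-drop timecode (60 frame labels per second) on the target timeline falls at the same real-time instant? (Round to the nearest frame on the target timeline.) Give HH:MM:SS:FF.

00:53:33:37

Source frame index: (0×3600 + 53×60 + 36) × 24 + 20 = 77204.
Real time: 77204 / (24) = 19301/6 s.
Target frame: (19301/6) × (60000/1001) = 193010000/1001 ≈ 192817.183 → 192817.
At 60 labels/s: frame 192817 → 00:53:33:37.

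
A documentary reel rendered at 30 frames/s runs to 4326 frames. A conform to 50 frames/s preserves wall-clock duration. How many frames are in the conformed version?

7210 frames

Target frames = source frames × (target rate / source rate) = 4326 × (50)/(30) = 4326 × 5/3 = 7210.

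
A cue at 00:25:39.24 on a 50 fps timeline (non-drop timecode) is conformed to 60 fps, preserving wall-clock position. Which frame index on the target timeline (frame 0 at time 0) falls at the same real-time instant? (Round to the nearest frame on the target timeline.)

Source frame index: (0×3600 + 25×60 + 39) × 50 + 24 = 76974.
Real time: 76974 / (50) = 38487/25 s.
Target frame: (38487/25) × (60) = 461844/5 ≈ 92368.800 → 92369.

frame 92369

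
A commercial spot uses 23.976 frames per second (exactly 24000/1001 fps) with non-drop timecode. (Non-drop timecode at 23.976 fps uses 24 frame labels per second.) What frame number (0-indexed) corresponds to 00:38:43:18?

frame 55770

Total seconds to the label: (0 × 3600 + 38 × 60 + 43) = 2323.
Frame index = 2323 × 24 + 18 = 55770.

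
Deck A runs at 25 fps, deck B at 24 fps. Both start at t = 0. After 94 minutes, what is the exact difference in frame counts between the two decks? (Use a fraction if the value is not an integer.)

5640 frames

94 min = 5640 s.
A emits 25 × 5640 = 141000 frames; B emits 24 × 5640 = 135360.
Difference = 5640 frames; B is behind A.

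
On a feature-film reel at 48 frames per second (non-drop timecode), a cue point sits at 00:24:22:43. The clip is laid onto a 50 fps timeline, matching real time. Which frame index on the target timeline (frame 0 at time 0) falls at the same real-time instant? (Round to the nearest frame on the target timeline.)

frame 73145

Source frame index: (0×3600 + 24×60 + 22) × 48 + 43 = 70219.
Real time: 70219 / (48) = 70219/48 s.
Target frame: (70219/48) × (50) = 1755475/24 ≈ 73144.792 → 73145.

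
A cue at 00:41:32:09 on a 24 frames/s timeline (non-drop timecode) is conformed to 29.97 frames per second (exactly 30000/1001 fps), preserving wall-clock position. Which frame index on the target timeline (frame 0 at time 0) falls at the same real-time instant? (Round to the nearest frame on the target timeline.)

frame 74697

Source frame index: (0×3600 + 41×60 + 32) × 24 + 9 = 59817.
Real time: 59817 / (24) = 19939/8 s.
Target frame: (19939/8) × (30000/1001) = 74771250/1001 ≈ 74696.553 → 74697.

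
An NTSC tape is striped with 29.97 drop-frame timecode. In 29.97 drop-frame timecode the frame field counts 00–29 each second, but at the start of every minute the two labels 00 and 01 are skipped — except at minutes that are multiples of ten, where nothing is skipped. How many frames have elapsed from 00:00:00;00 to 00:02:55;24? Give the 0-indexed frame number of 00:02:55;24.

5270

As if non-drop at 30 labels/s: (0 × 3600 + 2 × 60 + 55) × 30 + 24 = 5274.
Minute boundaries passed: 2; those not divisible by 10: 2 − 0 = 2; dropped labels = 2 × 2 = 4.
Actual frame index = 5274 − 4 = 5270.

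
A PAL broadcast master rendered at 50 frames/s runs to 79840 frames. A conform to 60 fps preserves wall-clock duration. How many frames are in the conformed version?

Target frames = source frames × (target rate / source rate) = 79840 × (60)/(50) = 79840 × 6/5 = 95808.

95808 frames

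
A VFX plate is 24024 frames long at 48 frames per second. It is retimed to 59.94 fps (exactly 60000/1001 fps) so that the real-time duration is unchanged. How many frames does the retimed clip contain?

Target frames = source frames × (target rate / source rate) = 24024 × (60000/1001)/(48) = 24024 × 1250/1001 = 30000.

30000 frames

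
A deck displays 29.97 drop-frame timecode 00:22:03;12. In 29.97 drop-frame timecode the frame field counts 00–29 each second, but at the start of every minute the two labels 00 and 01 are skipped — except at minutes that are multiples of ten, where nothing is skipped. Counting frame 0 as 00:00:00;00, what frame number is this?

As if non-drop at 30 labels/s: (0 × 3600 + 22 × 60 + 3) × 30 + 12 = 39702.
Minute boundaries passed: 22; those not divisible by 10: 22 − 2 = 20; dropped labels = 2 × 20 = 40.
Actual frame index = 39702 − 40 = 39662.

39662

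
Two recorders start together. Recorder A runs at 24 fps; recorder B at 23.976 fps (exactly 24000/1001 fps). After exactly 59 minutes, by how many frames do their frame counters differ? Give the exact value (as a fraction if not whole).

84960/1001 frames

59 min = 3540 s.
A emits 24 × 3540 = 84960 frames; B emits 24000/1001 × 3540 = 84960000/1001.
Difference = 84960/1001 frames (≈ 84.8751); B is behind A.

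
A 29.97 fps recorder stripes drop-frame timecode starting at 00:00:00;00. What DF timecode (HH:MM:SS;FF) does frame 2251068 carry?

20:51:50;20

Each 10-minute DF block holds 10 × 60 × 30 − 9 × 2 = 17982 frames. 2251068 ÷ 17982 → 125 full blocks, remainder 3318.
Within the partial block the first minute is 1800 frames and each further minute 1798, so 1 further minute boundary passed. Total skipped labels = 18 × 125 + 2 × 1 = 2252.
Non-drop label index = 2251068 + 2252 = 2253320; at 30 labels/s that is 20:51:50:20, i.e. DF 20:51:50;20.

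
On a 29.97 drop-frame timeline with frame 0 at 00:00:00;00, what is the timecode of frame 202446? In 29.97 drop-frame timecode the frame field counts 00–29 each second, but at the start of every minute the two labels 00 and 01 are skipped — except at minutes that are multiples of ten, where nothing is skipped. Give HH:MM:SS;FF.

01:52:34;28

Ten DF minutes hold 17982 frames, so frame 202446 lies in block 11 (frames 197802–215783) with 4644 frames into that block.
The block's first minute is 1800 frames and the rest 1798 each; 4644 frames reaches minute 2, so 11 × 18 + 2 × 2 = 202 labels have been skipped so far.
Adding those back, label number 202446 + 202 = 202648 at 30 labels/s is 6754 s + 28 f = 1 h 52 min 34 s frame 28, i.e. 01:52:34;28.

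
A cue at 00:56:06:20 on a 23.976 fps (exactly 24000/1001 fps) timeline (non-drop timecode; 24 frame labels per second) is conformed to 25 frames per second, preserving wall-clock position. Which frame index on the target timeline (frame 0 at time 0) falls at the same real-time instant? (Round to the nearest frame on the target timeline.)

Source frame index: (0×3600 + 56×60 + 6) × 24 + 20 = 80804.
Real time: 80804 / (24000/1001) = 20221201/6000 s.
Target frame: (20221201/6000) × (25) = 20221201/240 ≈ 84255.004 → 84255.

frame 84255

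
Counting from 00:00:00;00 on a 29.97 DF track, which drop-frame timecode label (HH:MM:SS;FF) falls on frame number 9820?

00:05:27;20

Each 10-minute DF block holds 10 × 60 × 30 − 9 × 2 = 17982 frames. 9820 ÷ 17982 → 0 full blocks, remainder 9820.
Within the partial block the first minute is 1800 frames and each further minute 1798, so 5 further minute boundaries passed. Total skipped labels = 18 × 0 + 2 × 5 = 10.
Non-drop label index = 9820 + 10 = 9830; at 30 labels/s that is 00:05:27:20, i.e. DF 00:05:27;20.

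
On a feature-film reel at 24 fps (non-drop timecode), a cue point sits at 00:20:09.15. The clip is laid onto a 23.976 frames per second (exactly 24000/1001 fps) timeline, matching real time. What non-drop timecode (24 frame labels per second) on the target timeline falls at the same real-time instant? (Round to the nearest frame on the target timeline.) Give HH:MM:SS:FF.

00:20:08:10

Source frame index: (0×3600 + 20×60 + 9) × 24 + 15 = 29031.
Real time: 29031 / (24) = 9677/8 s.
Target frame: (9677/8) × (24000/1001) = 29031000/1001 ≈ 29001.998 → 29002.
At 24 labels/s: frame 29002 → 00:20:08:10.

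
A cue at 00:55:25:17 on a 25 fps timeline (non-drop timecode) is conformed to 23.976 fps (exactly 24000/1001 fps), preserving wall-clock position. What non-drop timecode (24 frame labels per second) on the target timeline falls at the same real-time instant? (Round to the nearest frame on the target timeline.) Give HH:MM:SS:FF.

Source frame index: (0×3600 + 55×60 + 25) × 25 + 17 = 83142.
Real time: 83142 / (25) = 83142/25 s.
Target frame: (83142/25) × (24000/1001) = 79816320/1001 ≈ 79736.583 → 79737.
At 24 labels/s: frame 79737 → 00:55:22:09.

00:55:22:09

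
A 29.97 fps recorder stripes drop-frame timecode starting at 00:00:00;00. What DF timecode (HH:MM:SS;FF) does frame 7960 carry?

Each 10-minute DF block holds 10 × 60 × 30 − 9 × 2 = 17982 frames. 7960 ÷ 17982 → 0 full blocks, remainder 7960.
Within the partial block the first minute is 1800 frames and each further minute 1798, so 4 further minute boundaries passed. Total skipped labels = 18 × 0 + 2 × 4 = 8.
Non-drop label index = 7960 + 8 = 7968; at 30 labels/s that is 00:04:25:18, i.e. DF 00:04:25;18.

00:04:25;18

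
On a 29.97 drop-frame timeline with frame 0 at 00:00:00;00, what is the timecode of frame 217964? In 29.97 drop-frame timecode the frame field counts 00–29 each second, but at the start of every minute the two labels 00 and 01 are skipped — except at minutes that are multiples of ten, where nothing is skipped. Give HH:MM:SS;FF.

02:01:12;22

Each 10-minute DF block holds 10 × 60 × 30 − 9 × 2 = 17982 frames. 217964 ÷ 17982 → 12 full blocks, remainder 2180.
Within the partial block the first minute is 1800 frames and each further minute 1798, so 1 further minute boundary passed. Total skipped labels = 18 × 12 + 2 × 1 = 218.
Non-drop label index = 217964 + 218 = 218182; at 30 labels/s that is 02:01:12:22, i.e. DF 02:01:12;22.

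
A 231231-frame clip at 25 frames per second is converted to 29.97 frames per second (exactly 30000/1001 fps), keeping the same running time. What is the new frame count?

277200 frames

Target frames = source frames × (target rate / source rate) = 231231 × (30000/1001)/(25) = 231231 × 1200/1001 = 277200.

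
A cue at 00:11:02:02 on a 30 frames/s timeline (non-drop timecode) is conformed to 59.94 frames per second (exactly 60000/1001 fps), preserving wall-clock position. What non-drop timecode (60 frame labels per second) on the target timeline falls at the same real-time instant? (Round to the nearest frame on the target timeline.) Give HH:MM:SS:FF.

00:11:01:24

Source frame index: (0×3600 + 11×60 + 2) × 30 + 2 = 19862.
Real time: 19862 / (30) = 9931/15 s.
Target frame: (9931/15) × (60000/1001) = 39724000/1001 ≈ 39684.316 → 39684.
At 60 labels/s: frame 39684 → 00:11:01:24.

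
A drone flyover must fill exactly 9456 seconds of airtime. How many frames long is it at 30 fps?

Frames = 9456 × 30 = 283680.

283680 frames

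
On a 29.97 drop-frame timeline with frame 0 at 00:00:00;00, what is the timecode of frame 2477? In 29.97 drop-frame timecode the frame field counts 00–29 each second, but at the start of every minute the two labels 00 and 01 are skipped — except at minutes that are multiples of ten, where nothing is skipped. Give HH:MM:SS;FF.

Ten DF minutes hold 17982 frames, so frame 2477 lies in block 0 (frames 0–17981) with 2477 frames into that block.
The block's first minute is 1800 frames and the rest 1798 each; 2477 frames reaches minute 1, so 0 × 18 + 1 × 2 = 2 labels have been skipped so far.
Adding those back, label number 2477 + 2 = 2479 at 30 labels/s is 82 s + 19 f = 0 h 1 min 22 s frame 19, i.e. 00:01:22;19.

00:01:22;19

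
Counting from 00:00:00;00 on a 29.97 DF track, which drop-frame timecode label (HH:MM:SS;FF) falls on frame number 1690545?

Ten DF minutes hold 17982 frames, so frame 1690545 lies in block 94 (frames 1690308–1708289) with 237 frames into that block.
The block's first minute is 1800 frames and the rest 1798 each; 237 frames reaches minute 0, so 94 × 18 + 0 × 2 = 1692 labels have been skipped so far.
Adding those back, label number 1690545 + 1692 = 1692237 at 30 labels/s is 56407 s + 27 f = 15 h 40 min 7 s frame 27, i.e. 15:40:07;27.

15:40:07;27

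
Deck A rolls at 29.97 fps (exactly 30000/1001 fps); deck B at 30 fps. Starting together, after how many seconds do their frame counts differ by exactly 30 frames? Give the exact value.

1001 seconds

The gap grows by |30 − 30000/1001| = 30/1001 frames per second.
Time for a 30-frame gap: 30 ÷ (30/1001) = 1001 s.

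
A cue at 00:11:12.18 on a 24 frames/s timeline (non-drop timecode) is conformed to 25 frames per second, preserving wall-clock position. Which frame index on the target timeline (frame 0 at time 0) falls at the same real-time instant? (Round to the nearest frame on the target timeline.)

Source frame index: (0×3600 + 11×60 + 12) × 24 + 18 = 16146.
Real time: 16146 / (24) = 2691/4 s.
Target frame: (2691/4) × (25) = 67275/4 ≈ 16818.750 → 16819.

frame 16819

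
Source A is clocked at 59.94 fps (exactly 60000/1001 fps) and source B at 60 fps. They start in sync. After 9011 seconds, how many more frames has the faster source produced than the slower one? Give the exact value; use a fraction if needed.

A emits 60000/1001 × 9011 = 540660000/1001 frames; B emits 60 × 9011 = 540660.
Difference = 540660/1001 frames (≈ 540.1199); B is ahead of A.

540660/1001 frames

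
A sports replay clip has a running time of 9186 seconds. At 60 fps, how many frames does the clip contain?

551160 frames

Frames = 9186 × 60 = 551160.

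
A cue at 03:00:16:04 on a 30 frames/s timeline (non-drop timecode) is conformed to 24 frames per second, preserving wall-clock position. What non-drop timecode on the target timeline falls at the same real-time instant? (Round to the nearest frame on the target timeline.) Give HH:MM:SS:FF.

03:00:16:03

Source frame index: (3×3600 + 0×60 + 16) × 30 + 4 = 324484.
Real time: 324484 / (30) = 162242/15 s.
Target frame: (162242/15) × (24) = 1297936/5 ≈ 259587.200 → 259587.
At 24 labels/s: frame 259587 → 03:00:16:03.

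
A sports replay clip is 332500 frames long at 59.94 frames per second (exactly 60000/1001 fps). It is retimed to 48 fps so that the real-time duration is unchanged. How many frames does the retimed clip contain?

Target frames = source frames × (target rate / source rate) = 332500 × (48)/(60000/1001) = 332500 × 1001/1250 = 266266.

266266 frames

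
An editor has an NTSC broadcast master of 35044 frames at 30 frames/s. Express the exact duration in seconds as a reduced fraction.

Running time = 35044 ÷ (30) = 35044 × 1/30 = 17522/15 s.

17522/15 seconds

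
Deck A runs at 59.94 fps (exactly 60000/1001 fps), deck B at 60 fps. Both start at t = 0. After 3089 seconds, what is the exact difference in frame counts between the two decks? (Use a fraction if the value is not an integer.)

A emits 60000/1001 × 3089 = 185340000/1001 frames; B emits 60 × 3089 = 185340.
Difference = 185340/1001 frames (≈ 185.1548); B is ahead of A.

185340/1001 frames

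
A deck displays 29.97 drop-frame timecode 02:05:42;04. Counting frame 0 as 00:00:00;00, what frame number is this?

226038

As if non-drop at 30 labels/s: (2 × 3600 + 5 × 60 + 42) × 30 + 4 = 226264.
Minute boundaries passed: 125; those not divisible by 10: 125 − 12 = 113; dropped labels = 2 × 113 = 226.
Actual frame index = 226264 − 226 = 226038.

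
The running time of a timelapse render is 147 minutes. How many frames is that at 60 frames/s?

529200 frames

147 min = 8820 s.
Frames = 8820 × 60 = 529200.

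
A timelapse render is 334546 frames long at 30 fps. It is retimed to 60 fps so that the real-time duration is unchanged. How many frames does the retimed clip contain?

Target frames = source frames × (target rate / source rate) = 334546 × (60)/(30) = 334546 × 2 = 669092.

669092 frames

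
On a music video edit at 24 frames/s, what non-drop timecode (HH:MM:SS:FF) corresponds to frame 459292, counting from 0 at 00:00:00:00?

05:18:57:04

459292 ÷ 24 = 19137 full seconds, remainder 4 frames.
19137 s = 5 h 18 min 57 s.
Timecode: 05:18:57:04.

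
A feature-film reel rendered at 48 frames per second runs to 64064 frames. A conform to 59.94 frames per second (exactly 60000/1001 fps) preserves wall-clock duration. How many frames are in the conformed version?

80000 frames

Target frames = source frames × (target rate / source rate) = 64064 × (60000/1001)/(48) = 64064 × 1250/1001 = 80000.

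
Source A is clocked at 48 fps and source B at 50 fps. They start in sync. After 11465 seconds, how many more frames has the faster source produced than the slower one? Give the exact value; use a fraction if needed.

A emits 48 × 11465 = 550320 frames; B emits 50 × 11465 = 573250.
Difference = 22930 frames; B is ahead of A.

22930 frames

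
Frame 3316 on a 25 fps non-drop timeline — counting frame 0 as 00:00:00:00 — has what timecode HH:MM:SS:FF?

00:02:12:16

3316 ÷ 25 = 132 full seconds, remainder 16 frames.
132 s = 0 h 2 min 12 s.
Timecode: 00:02:12:16.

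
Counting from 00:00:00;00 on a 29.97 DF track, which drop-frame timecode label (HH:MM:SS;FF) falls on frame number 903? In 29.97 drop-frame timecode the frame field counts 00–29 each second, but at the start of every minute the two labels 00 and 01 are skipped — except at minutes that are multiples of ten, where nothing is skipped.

Each 10-minute DF block holds 10 × 60 × 30 − 9 × 2 = 17982 frames. 903 ÷ 17982 → 0 full blocks, remainder 903.
Within the partial block the first minute is 1800 frames and each further minute 1798, so 0 further minute boundaries passed. Total skipped labels = 18 × 0 + 2 × 0 = 0.
Non-drop label index = 903 + 0 = 903; at 30 labels/s that is 00:00:30:03, i.e. DF 00:00:30;03.

00:00:30;03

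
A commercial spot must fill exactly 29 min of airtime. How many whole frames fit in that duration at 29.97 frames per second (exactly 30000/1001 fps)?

29 min = 1740 s.
Frames = 1740 × 30000/1001 = 52200000/1001 ≈ 52147.8521.
Complete frames: 52147.

52147 frames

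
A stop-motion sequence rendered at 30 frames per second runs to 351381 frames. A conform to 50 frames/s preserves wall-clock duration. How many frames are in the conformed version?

Target frames = source frames × (target rate / source rate) = 351381 × (50)/(30) = 351381 × 5/3 = 585635.

585635 frames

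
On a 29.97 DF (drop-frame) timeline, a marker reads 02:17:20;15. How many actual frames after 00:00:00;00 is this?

246967

Complete 10-minute blocks: 13, each 17982 frames → 233766.
Remaining 7 whole minutes in the current block: 1800 + 6 × 1798 = 12588 frames.
Within the current minute: 20 × 30 + 15 − 2 = 613 (labels ;00/;01 skipped at this minute). Total = 233766 + 12588 + 613 = 246967.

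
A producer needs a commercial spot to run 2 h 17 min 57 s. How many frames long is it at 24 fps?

2 h 17 min 57 s = 8277 s.
Frames = 8277 × 24 = 198648.

198648 frames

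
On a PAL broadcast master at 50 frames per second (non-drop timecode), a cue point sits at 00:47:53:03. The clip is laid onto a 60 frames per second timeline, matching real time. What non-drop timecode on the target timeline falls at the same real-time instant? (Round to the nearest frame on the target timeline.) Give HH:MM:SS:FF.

Source frame index: (0×3600 + 47×60 + 53) × 50 + 3 = 143653.
Real time: 143653 / (50) = 143653/50 s.
Target frame: (143653/50) × (60) = 861918/5 ≈ 172383.600 → 172384.
At 60 labels/s: frame 172384 → 00:47:53:04.

00:47:53:04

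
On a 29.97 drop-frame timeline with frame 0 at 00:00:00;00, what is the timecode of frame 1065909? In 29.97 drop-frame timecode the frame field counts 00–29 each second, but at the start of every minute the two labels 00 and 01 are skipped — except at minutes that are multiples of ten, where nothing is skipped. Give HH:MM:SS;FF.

09:52:45;25

Each 10-minute DF block holds 10 × 60 × 30 − 9 × 2 = 17982 frames. 1065909 ÷ 17982 → 59 full blocks, remainder 4971.
Within the partial block the first minute is 1800 frames and each further minute 1798, so 2 further minute boundaries passed. Total skipped labels = 18 × 59 + 2 × 2 = 1066.
Non-drop label index = 1065909 + 1066 = 1066975; at 30 labels/s that is 09:52:45:25, i.e. DF 09:52:45;25.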